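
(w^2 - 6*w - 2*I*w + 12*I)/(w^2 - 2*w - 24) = (w - 2*I)/(w + 4)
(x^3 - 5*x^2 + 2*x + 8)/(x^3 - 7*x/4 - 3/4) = 4*(x^2 - 6*x + 8)/(4*x^2 - 4*x - 3)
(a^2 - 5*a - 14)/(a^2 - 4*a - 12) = (a - 7)/(a - 6)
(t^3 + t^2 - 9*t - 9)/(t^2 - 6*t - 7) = (t^2 - 9)/(t - 7)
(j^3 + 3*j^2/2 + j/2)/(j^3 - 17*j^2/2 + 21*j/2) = (2*j^2 + 3*j + 1)/(2*j^2 - 17*j + 21)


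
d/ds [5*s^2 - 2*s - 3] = 10*s - 2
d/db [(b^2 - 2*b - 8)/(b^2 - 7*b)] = (-5*b^2 + 16*b - 56)/(b^2*(b^2 - 14*b + 49))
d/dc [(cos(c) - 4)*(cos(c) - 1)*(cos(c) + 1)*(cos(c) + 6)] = 2*(-2*cos(c)^3 - 3*cos(c)^2 + 25*cos(c) + 1)*sin(c)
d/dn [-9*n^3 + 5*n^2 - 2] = n*(10 - 27*n)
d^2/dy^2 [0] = 0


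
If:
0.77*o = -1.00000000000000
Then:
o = -1.30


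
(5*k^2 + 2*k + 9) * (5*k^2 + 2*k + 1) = 25*k^4 + 20*k^3 + 54*k^2 + 20*k + 9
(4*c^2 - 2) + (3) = 4*c^2 + 1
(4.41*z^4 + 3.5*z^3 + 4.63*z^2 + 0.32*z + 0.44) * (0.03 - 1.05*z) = -4.6305*z^5 - 3.5427*z^4 - 4.7565*z^3 - 0.1971*z^2 - 0.4524*z + 0.0132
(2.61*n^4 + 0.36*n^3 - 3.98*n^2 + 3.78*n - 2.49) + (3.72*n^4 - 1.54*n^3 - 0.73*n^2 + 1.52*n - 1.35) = 6.33*n^4 - 1.18*n^3 - 4.71*n^2 + 5.3*n - 3.84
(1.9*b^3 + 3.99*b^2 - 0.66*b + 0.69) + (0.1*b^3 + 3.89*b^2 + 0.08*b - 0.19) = 2.0*b^3 + 7.88*b^2 - 0.58*b + 0.5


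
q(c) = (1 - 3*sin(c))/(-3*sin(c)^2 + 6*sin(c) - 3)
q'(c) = (1 - 3*sin(c))*(6*sin(c)*cos(c) - 6*cos(c))/(-3*sin(c)^2 + 6*sin(c) - 3)^2 - 3*cos(c)/(-3*sin(c)^2 + 6*sin(c) - 3)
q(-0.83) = -0.35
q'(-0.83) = -0.05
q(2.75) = 0.13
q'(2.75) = -2.80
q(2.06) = 39.93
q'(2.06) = -354.13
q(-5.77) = 0.61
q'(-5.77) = 5.44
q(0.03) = -0.32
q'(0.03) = 0.40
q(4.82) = -0.33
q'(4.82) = -0.01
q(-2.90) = -0.37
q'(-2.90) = -0.05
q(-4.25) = 50.93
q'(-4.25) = -473.19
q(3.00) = -0.26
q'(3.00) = -0.74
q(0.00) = -0.33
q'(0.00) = 0.33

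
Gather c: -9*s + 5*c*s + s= 5*c*s - 8*s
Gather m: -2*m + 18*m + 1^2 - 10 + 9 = 16*m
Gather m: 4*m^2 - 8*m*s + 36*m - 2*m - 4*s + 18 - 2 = 4*m^2 + m*(34 - 8*s) - 4*s + 16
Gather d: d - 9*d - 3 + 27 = 24 - 8*d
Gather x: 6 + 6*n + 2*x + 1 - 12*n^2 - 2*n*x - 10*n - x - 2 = -12*n^2 - 4*n + x*(1 - 2*n) + 5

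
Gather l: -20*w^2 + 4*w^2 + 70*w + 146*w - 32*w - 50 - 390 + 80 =-16*w^2 + 184*w - 360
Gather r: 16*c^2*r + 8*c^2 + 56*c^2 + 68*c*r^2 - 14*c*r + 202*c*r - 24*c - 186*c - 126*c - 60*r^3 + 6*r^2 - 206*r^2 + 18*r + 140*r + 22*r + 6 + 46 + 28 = 64*c^2 - 336*c - 60*r^3 + r^2*(68*c - 200) + r*(16*c^2 + 188*c + 180) + 80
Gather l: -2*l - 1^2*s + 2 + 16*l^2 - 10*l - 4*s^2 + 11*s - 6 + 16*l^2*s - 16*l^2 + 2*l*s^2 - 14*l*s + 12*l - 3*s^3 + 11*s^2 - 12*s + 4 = 16*l^2*s + l*(2*s^2 - 14*s) - 3*s^3 + 7*s^2 - 2*s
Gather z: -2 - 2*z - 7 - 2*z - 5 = -4*z - 14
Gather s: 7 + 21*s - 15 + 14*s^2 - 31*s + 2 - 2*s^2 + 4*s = 12*s^2 - 6*s - 6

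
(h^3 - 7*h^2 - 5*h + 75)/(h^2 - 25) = (h^2 - 2*h - 15)/(h + 5)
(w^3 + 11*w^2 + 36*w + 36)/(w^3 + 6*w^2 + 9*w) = (w^2 + 8*w + 12)/(w*(w + 3))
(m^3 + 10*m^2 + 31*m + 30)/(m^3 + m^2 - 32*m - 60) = (m + 3)/(m - 6)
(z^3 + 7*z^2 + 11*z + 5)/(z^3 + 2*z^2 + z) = (z + 5)/z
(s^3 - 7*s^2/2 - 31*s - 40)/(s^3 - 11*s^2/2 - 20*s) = (s + 2)/s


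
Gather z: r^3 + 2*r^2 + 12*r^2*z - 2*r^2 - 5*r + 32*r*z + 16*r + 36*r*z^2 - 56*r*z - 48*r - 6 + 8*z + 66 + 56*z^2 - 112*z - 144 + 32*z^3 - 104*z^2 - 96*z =r^3 - 37*r + 32*z^3 + z^2*(36*r - 48) + z*(12*r^2 - 24*r - 200) - 84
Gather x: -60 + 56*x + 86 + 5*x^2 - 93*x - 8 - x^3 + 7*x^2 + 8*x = -x^3 + 12*x^2 - 29*x + 18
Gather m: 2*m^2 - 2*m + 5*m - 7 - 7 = 2*m^2 + 3*m - 14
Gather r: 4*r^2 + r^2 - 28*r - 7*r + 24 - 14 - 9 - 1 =5*r^2 - 35*r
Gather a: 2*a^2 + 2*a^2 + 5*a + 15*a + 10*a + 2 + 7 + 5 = 4*a^2 + 30*a + 14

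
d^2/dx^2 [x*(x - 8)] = 2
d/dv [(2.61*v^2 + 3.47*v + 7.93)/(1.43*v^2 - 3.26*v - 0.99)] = (-13.4707*v^2 - 27.8476*v + 22.4165)/(2.0449*v^4 - 9.3236*v^3 + 7.7962*v^2 + 6.4548*v + 0.9801)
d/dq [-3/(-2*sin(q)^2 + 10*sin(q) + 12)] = 3*(5 - 2*sin(q))*cos(q)/(2*(sin(q) - 6)^2*(sin(q) + 1)^2)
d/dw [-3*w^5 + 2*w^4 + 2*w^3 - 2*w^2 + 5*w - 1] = -15*w^4 + 8*w^3 + 6*w^2 - 4*w + 5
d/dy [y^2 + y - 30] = 2*y + 1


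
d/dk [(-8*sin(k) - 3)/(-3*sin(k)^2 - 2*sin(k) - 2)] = 2*(-12*sin(k)^2 - 9*sin(k) + 5)*cos(k)/(3*sin(k)^2 + 2*sin(k) + 2)^2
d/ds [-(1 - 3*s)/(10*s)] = 1/(10*s^2)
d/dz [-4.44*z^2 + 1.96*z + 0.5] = 1.96 - 8.88*z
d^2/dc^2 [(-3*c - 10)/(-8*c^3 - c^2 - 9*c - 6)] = 2*((3*c + 10)*(24*c^2 + 2*c + 9)^2 - (72*c^2 + 6*c + (3*c + 10)*(24*c + 1) + 27)*(8*c^3 + c^2 + 9*c + 6))/(8*c^3 + c^2 + 9*c + 6)^3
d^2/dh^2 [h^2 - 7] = 2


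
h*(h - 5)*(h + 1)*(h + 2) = h^4 - 2*h^3 - 13*h^2 - 10*h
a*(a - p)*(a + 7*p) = a^3 + 6*a^2*p - 7*a*p^2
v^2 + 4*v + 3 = (v + 1)*(v + 3)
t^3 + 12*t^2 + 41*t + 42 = (t + 2)*(t + 3)*(t + 7)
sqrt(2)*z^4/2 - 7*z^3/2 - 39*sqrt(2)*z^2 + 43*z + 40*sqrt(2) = (z - 8*sqrt(2))*(z - sqrt(2))*(z + 5*sqrt(2))*(sqrt(2)*z/2 + 1/2)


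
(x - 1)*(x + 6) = x^2 + 5*x - 6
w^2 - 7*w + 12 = (w - 4)*(w - 3)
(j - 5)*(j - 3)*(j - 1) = j^3 - 9*j^2 + 23*j - 15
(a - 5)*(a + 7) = a^2 + 2*a - 35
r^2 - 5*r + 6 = (r - 3)*(r - 2)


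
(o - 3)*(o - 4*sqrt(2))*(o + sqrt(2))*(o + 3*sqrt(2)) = o^4 - 3*o^3 - 26*o^2 - 24*sqrt(2)*o + 78*o + 72*sqrt(2)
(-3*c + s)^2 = 9*c^2 - 6*c*s + s^2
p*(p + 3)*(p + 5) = p^3 + 8*p^2 + 15*p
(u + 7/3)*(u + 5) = u^2 + 22*u/3 + 35/3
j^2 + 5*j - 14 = (j - 2)*(j + 7)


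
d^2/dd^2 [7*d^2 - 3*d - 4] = 14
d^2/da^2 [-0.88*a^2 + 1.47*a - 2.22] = -1.76000000000000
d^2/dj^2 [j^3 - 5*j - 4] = 6*j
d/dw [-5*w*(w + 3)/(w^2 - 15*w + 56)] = 10*(9*w^2 - 56*w - 84)/(w^4 - 30*w^3 + 337*w^2 - 1680*w + 3136)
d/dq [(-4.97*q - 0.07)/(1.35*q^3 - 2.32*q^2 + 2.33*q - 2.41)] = (13.419*q^3 - 11.2469*q^2 - 0.3248*q + 12.1408)/(1.8225*q^6 - 6.264*q^5 + 11.6734*q^4 - 17.3182*q^3 + 16.6113*q^2 - 11.2306*q + 5.8081)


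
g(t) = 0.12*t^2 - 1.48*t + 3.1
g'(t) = 0.24*t - 1.48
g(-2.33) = 7.20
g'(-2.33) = -2.04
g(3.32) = -0.49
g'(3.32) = -0.68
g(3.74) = -0.76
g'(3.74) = -0.58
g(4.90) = -1.27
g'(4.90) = -0.30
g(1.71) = 0.92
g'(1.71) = -1.07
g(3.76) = -0.77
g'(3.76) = -0.58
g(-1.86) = 6.27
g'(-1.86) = -1.93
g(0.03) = 3.06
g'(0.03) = -1.47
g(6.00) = -1.46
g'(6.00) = -0.04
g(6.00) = -1.46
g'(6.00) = -0.04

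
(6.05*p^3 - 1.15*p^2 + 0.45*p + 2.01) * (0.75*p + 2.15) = 4.5375*p^4 + 12.145*p^3 - 2.135*p^2 + 2.475*p + 4.3215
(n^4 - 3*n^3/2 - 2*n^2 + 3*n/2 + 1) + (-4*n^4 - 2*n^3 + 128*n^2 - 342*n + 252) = -3*n^4 - 7*n^3/2 + 126*n^2 - 681*n/2 + 253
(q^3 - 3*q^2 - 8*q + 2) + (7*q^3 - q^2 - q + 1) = 8*q^3 - 4*q^2 - 9*q + 3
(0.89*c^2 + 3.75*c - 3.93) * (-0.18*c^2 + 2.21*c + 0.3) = -0.1602*c^4 + 1.2919*c^3 + 9.2619*c^2 - 7.5603*c - 1.179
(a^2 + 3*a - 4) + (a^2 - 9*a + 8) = 2*a^2 - 6*a + 4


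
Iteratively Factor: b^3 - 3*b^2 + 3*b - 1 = (b - 1)*(b^2 - 2*b + 1) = (b - 1)^2*(b - 1)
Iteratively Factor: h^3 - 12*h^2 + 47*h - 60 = (h - 3)*(h^2 - 9*h + 20) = (h - 4)*(h - 3)*(h - 5)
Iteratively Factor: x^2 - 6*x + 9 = (x - 3)*(x - 3)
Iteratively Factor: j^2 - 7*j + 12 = (j - 3)*(j - 4)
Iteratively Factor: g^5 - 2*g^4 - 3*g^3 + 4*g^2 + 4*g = (g - 2)*(g^4 - 3*g^2 - 2*g) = g*(g - 2)*(g^3 - 3*g - 2) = g*(g - 2)*(g + 1)*(g^2 - g - 2) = g*(g - 2)*(g + 1)^2*(g - 2)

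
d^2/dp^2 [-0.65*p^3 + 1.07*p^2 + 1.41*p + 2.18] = 2.14 - 3.9*p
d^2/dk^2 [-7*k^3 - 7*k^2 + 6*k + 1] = -42*k - 14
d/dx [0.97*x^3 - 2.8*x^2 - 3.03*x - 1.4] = 2.91*x^2 - 5.6*x - 3.03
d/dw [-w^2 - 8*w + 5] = -2*w - 8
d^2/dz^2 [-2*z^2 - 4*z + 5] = -4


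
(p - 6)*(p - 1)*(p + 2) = p^3 - 5*p^2 - 8*p + 12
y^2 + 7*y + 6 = (y + 1)*(y + 6)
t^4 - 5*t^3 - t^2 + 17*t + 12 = (t - 4)*(t - 3)*(t + 1)^2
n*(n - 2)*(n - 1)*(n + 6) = n^4 + 3*n^3 - 16*n^2 + 12*n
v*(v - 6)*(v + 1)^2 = v^4 - 4*v^3 - 11*v^2 - 6*v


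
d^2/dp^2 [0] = 0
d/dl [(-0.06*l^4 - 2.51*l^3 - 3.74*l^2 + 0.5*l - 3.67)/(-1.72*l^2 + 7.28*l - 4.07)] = (0.2064*l^5 + 3.0068*l^4 - 35.5688*l^3 + 4.27989999999999*l^2 + 17.8188*l + 24.6826)/(2.9584*l^4 - 25.0432*l^3 + 66.9992*l^2 - 59.2592*l + 16.5649)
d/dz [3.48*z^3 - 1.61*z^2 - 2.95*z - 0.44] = 10.44*z^2 - 3.22*z - 2.95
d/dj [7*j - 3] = 7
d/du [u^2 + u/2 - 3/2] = 2*u + 1/2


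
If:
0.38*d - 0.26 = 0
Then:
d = 0.68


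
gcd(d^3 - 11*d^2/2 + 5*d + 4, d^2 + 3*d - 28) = d - 4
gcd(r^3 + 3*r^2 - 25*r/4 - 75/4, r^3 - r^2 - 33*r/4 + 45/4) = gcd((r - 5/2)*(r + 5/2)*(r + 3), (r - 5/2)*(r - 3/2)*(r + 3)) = r^2 + r/2 - 15/2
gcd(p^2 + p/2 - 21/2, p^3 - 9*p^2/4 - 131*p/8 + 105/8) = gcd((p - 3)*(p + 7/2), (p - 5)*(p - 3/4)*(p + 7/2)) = p + 7/2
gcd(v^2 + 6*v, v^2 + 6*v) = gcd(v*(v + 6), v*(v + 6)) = v^2 + 6*v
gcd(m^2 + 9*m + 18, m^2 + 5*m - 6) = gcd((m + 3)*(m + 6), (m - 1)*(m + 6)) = m + 6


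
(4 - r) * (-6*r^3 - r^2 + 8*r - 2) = 6*r^4 - 23*r^3 - 12*r^2 + 34*r - 8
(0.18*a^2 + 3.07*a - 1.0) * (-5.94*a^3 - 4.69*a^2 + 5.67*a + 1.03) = -1.0692*a^5 - 19.08*a^4 - 7.4377*a^3 + 22.2823*a^2 - 2.5079*a - 1.03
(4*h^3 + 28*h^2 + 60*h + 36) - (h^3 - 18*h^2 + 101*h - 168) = 3*h^3 + 46*h^2 - 41*h + 204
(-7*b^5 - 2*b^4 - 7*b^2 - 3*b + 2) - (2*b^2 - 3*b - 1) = -7*b^5 - 2*b^4 - 9*b^2 + 3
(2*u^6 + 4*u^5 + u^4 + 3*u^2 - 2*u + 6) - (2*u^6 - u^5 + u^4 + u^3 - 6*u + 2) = 5*u^5 - u^3 + 3*u^2 + 4*u + 4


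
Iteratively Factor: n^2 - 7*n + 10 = (n - 5)*(n - 2)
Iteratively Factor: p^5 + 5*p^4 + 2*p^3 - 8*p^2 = (p)*(p^4 + 5*p^3 + 2*p^2 - 8*p) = p*(p + 2)*(p^3 + 3*p^2 - 4*p) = p*(p - 1)*(p + 2)*(p^2 + 4*p) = p^2*(p - 1)*(p + 2)*(p + 4)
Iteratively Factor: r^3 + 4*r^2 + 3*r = (r + 3)*(r^2 + r) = r*(r + 3)*(r + 1)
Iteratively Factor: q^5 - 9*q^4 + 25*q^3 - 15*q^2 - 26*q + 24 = (q + 1)*(q^4 - 10*q^3 + 35*q^2 - 50*q + 24) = (q - 2)*(q + 1)*(q^3 - 8*q^2 + 19*q - 12) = (q - 3)*(q - 2)*(q + 1)*(q^2 - 5*q + 4) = (q - 4)*(q - 3)*(q - 2)*(q + 1)*(q - 1)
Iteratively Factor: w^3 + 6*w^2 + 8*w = (w)*(w^2 + 6*w + 8) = w*(w + 4)*(w + 2)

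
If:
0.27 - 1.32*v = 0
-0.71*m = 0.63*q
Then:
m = -0.887323943661972*q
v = 0.20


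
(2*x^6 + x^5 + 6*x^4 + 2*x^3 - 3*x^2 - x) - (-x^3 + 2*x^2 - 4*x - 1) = 2*x^6 + x^5 + 6*x^4 + 3*x^3 - 5*x^2 + 3*x + 1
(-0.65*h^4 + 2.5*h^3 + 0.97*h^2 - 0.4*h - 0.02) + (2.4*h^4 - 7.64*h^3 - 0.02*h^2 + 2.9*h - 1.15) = 1.75*h^4 - 5.14*h^3 + 0.95*h^2 + 2.5*h - 1.17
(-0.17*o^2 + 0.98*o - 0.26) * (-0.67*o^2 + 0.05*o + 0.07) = 0.1139*o^4 - 0.6651*o^3 + 0.2113*o^2 + 0.0556*o - 0.0182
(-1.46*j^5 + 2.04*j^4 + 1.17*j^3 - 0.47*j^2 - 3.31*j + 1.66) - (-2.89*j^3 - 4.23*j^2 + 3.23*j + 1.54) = -1.46*j^5 + 2.04*j^4 + 4.06*j^3 + 3.76*j^2 - 6.54*j + 0.12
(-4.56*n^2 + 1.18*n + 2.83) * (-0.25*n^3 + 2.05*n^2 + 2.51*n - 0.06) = 1.14*n^5 - 9.643*n^4 - 9.7341*n^3 + 9.0369*n^2 + 7.0325*n - 0.1698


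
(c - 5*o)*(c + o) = c^2 - 4*c*o - 5*o^2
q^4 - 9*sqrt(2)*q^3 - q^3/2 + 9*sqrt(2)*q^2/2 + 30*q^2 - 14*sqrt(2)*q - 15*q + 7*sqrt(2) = (q - 1/2)*(q - 7*sqrt(2))*(q - sqrt(2))^2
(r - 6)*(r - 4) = r^2 - 10*r + 24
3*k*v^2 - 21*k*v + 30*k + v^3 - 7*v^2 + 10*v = (3*k + v)*(v - 5)*(v - 2)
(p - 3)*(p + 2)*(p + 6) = p^3 + 5*p^2 - 12*p - 36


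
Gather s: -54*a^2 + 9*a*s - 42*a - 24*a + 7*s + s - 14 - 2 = -54*a^2 - 66*a + s*(9*a + 8) - 16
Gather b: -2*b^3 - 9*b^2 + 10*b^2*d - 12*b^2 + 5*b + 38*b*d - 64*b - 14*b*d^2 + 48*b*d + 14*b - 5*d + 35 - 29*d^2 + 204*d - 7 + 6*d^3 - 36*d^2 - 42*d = -2*b^3 + b^2*(10*d - 21) + b*(-14*d^2 + 86*d - 45) + 6*d^3 - 65*d^2 + 157*d + 28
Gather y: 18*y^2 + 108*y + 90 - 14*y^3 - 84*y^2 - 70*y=-14*y^3 - 66*y^2 + 38*y + 90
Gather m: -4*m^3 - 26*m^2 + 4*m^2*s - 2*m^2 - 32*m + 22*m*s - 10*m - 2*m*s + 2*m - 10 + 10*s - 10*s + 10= -4*m^3 + m^2*(4*s - 28) + m*(20*s - 40)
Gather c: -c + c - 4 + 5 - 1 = 0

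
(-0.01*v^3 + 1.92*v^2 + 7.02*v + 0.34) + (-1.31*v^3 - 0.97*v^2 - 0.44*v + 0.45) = -1.32*v^3 + 0.95*v^2 + 6.58*v + 0.79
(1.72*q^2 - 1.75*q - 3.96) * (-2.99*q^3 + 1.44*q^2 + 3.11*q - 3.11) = -5.1428*q^5 + 7.7093*q^4 + 14.6696*q^3 - 16.4941*q^2 - 6.8731*q + 12.3156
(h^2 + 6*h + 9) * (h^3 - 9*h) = h^5 + 6*h^4 - 54*h^2 - 81*h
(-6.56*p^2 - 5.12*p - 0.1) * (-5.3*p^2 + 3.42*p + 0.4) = 34.768*p^4 + 4.7008*p^3 - 19.6044*p^2 - 2.39*p - 0.04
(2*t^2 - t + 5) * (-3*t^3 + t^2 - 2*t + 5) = -6*t^5 + 5*t^4 - 20*t^3 + 17*t^2 - 15*t + 25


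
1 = 1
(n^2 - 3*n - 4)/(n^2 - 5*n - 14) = (-n^2 + 3*n + 4)/(-n^2 + 5*n + 14)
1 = 1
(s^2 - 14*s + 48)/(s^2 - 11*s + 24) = (s - 6)/(s - 3)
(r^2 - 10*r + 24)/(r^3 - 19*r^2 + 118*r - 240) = (r - 4)/(r^2 - 13*r + 40)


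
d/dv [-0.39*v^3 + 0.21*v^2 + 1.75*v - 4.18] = -1.17*v^2 + 0.42*v + 1.75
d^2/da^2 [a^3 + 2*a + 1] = 6*a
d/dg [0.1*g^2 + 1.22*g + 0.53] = 0.2*g + 1.22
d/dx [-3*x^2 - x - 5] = -6*x - 1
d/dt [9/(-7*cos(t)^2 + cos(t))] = 9*(sin(t)/cos(t)^2 - 14*tan(t))/(7*cos(t) - 1)^2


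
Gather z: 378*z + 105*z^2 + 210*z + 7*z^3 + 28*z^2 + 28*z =7*z^3 + 133*z^2 + 616*z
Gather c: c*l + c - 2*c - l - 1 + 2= c*(l - 1) - l + 1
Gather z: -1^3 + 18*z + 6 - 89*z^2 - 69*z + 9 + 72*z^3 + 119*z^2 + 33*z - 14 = 72*z^3 + 30*z^2 - 18*z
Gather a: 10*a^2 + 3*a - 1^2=10*a^2 + 3*a - 1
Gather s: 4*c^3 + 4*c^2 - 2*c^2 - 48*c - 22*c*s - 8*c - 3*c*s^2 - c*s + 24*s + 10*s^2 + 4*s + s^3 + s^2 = 4*c^3 + 2*c^2 - 56*c + s^3 + s^2*(11 - 3*c) + s*(28 - 23*c)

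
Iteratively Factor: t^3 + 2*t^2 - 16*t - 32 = (t + 2)*(t^2 - 16) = (t - 4)*(t + 2)*(t + 4)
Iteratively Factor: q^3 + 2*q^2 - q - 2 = (q + 1)*(q^2 + q - 2) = (q - 1)*(q + 1)*(q + 2)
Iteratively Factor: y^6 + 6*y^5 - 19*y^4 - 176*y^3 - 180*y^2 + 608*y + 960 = (y - 2)*(y^5 + 8*y^4 - 3*y^3 - 182*y^2 - 544*y - 480) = (y - 2)*(y + 4)*(y^4 + 4*y^3 - 19*y^2 - 106*y - 120) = (y - 5)*(y - 2)*(y + 4)*(y^3 + 9*y^2 + 26*y + 24) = (y - 5)*(y - 2)*(y + 3)*(y + 4)*(y^2 + 6*y + 8) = (y - 5)*(y - 2)*(y + 2)*(y + 3)*(y + 4)*(y + 4)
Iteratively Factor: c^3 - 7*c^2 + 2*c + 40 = (c + 2)*(c^2 - 9*c + 20) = (c - 5)*(c + 2)*(c - 4)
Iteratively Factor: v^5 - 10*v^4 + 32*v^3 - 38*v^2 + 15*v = (v - 3)*(v^4 - 7*v^3 + 11*v^2 - 5*v) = v*(v - 3)*(v^3 - 7*v^2 + 11*v - 5) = v*(v - 5)*(v - 3)*(v^2 - 2*v + 1) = v*(v - 5)*(v - 3)*(v - 1)*(v - 1)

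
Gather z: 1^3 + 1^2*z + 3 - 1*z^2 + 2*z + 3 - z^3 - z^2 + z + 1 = -z^3 - 2*z^2 + 4*z + 8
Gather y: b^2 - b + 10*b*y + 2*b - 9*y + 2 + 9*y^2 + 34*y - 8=b^2 + b + 9*y^2 + y*(10*b + 25) - 6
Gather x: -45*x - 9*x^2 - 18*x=-9*x^2 - 63*x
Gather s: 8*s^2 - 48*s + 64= 8*s^2 - 48*s + 64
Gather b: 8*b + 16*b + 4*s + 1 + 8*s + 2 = 24*b + 12*s + 3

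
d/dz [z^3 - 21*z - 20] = 3*z^2 - 21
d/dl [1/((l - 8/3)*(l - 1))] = 3*(11 - 6*l)/(9*l^4 - 66*l^3 + 169*l^2 - 176*l + 64)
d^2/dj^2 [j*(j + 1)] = 2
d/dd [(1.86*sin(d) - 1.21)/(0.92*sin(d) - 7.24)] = -12.3532*cos(d)/(0.92*sin(d) - 7.24)^2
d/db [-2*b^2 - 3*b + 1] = -4*b - 3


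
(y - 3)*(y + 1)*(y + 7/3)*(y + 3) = y^4 + 10*y^3/3 - 20*y^2/3 - 30*y - 21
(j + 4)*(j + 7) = j^2 + 11*j + 28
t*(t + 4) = t^2 + 4*t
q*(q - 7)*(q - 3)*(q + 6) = q^4 - 4*q^3 - 39*q^2 + 126*q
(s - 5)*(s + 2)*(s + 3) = s^3 - 19*s - 30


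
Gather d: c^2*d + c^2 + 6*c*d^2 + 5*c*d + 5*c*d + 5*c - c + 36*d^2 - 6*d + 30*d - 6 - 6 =c^2 + 4*c + d^2*(6*c + 36) + d*(c^2 + 10*c + 24) - 12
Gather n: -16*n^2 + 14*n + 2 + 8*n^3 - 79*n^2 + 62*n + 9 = 8*n^3 - 95*n^2 + 76*n + 11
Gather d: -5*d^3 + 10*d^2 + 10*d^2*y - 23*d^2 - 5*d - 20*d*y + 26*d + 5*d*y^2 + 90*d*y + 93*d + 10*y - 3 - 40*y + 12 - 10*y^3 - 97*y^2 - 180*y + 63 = -5*d^3 + d^2*(10*y - 13) + d*(5*y^2 + 70*y + 114) - 10*y^3 - 97*y^2 - 210*y + 72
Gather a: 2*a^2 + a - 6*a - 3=2*a^2 - 5*a - 3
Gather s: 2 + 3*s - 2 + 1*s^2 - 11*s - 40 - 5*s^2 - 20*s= -4*s^2 - 28*s - 40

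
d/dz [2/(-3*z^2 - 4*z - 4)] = 4*(3*z + 2)/(3*z^2 + 4*z + 4)^2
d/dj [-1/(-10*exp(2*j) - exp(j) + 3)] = (-20*exp(j) - 1)*exp(j)/(10*exp(2*j) + exp(j) - 3)^2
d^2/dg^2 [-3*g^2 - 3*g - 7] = -6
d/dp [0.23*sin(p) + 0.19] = 0.23*cos(p)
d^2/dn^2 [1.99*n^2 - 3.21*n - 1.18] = 3.98000000000000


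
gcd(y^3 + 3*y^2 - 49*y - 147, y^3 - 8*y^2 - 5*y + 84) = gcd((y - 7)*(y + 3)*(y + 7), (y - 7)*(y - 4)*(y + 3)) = y^2 - 4*y - 21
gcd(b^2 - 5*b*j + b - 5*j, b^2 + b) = b + 1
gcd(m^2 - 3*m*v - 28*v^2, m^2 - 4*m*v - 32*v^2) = m + 4*v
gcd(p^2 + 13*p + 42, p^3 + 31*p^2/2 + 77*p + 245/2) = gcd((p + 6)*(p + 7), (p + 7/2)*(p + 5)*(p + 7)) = p + 7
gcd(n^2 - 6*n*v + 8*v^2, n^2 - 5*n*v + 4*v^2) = -n + 4*v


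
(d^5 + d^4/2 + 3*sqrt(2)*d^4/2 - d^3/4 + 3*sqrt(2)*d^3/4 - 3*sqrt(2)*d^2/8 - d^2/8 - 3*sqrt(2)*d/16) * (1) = d^5 + d^4/2 + 3*sqrt(2)*d^4/2 - d^3/4 + 3*sqrt(2)*d^3/4 - 3*sqrt(2)*d^2/8 - d^2/8 - 3*sqrt(2)*d/16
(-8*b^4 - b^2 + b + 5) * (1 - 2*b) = 16*b^5 - 8*b^4 + 2*b^3 - 3*b^2 - 9*b + 5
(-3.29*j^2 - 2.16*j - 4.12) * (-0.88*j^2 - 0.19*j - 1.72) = 2.8952*j^4 + 2.5259*j^3 + 9.6948*j^2 + 4.498*j + 7.0864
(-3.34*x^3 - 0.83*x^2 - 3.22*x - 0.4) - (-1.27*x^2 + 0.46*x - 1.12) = -3.34*x^3 + 0.44*x^2 - 3.68*x + 0.72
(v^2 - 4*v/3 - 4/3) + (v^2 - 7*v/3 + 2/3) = 2*v^2 - 11*v/3 - 2/3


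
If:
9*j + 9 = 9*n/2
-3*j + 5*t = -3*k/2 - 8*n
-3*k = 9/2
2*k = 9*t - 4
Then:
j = -515/468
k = -3/2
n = -47/234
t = 1/9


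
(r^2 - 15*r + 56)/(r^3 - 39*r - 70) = (r - 8)/(r^2 + 7*r + 10)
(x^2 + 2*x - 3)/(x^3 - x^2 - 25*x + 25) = (x + 3)/(x^2 - 25)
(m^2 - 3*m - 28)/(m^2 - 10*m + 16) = (m^2 - 3*m - 28)/(m^2 - 10*m + 16)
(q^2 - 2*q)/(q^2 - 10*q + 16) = q/(q - 8)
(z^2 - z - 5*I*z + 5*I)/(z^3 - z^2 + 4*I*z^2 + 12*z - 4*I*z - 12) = (z - 5*I)/(z^2 + 4*I*z + 12)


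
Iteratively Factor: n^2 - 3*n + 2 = (n - 2)*(n - 1)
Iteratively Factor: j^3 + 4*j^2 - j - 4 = (j - 1)*(j^2 + 5*j + 4) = (j - 1)*(j + 1)*(j + 4)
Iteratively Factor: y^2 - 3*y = (y - 3)*(y)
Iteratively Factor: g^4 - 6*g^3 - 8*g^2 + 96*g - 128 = (g - 2)*(g^3 - 4*g^2 - 16*g + 64) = (g - 2)*(g + 4)*(g^2 - 8*g + 16) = (g - 4)*(g - 2)*(g + 4)*(g - 4)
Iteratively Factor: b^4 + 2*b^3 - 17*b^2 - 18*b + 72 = (b + 4)*(b^3 - 2*b^2 - 9*b + 18) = (b + 3)*(b + 4)*(b^2 - 5*b + 6) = (b - 3)*(b + 3)*(b + 4)*(b - 2)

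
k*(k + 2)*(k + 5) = k^3 + 7*k^2 + 10*k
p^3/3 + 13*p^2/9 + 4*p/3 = p*(p/3 + 1)*(p + 4/3)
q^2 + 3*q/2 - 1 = (q - 1/2)*(q + 2)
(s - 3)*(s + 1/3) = s^2 - 8*s/3 - 1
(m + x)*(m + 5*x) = m^2 + 6*m*x + 5*x^2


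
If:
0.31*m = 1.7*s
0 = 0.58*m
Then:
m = 0.00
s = 0.00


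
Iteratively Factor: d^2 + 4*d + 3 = (d + 1)*(d + 3)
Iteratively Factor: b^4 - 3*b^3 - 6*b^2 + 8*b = (b - 1)*(b^3 - 2*b^2 - 8*b) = (b - 4)*(b - 1)*(b^2 + 2*b) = (b - 4)*(b - 1)*(b + 2)*(b)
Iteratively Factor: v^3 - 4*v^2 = (v - 4)*(v^2) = v*(v - 4)*(v)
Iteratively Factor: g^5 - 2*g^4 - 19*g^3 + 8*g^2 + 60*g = (g + 3)*(g^4 - 5*g^3 - 4*g^2 + 20*g) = (g + 2)*(g + 3)*(g^3 - 7*g^2 + 10*g) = (g - 2)*(g + 2)*(g + 3)*(g^2 - 5*g) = (g - 5)*(g - 2)*(g + 2)*(g + 3)*(g)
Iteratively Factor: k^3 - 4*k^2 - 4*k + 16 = (k - 2)*(k^2 - 2*k - 8) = (k - 2)*(k + 2)*(k - 4)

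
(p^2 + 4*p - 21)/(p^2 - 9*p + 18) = (p + 7)/(p - 6)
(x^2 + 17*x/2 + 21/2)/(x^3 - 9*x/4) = 2*(x + 7)/(x*(2*x - 3))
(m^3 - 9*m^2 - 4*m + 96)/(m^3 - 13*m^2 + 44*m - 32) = (m + 3)/(m - 1)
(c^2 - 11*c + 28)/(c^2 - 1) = (c^2 - 11*c + 28)/(c^2 - 1)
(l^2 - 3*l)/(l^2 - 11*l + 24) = l/(l - 8)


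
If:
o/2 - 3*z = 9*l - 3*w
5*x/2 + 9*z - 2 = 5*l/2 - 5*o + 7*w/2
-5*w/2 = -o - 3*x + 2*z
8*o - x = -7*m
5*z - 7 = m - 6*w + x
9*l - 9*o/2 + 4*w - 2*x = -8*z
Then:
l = 231873/476000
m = -809103/476000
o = 362043/238000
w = 251207/238000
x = 128967/476000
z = -18131/119000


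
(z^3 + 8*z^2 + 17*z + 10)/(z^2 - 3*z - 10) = (z^2 + 6*z + 5)/(z - 5)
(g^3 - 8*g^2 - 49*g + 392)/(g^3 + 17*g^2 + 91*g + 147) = (g^2 - 15*g + 56)/(g^2 + 10*g + 21)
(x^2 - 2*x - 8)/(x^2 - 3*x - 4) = (x + 2)/(x + 1)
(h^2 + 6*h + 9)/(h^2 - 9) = (h + 3)/(h - 3)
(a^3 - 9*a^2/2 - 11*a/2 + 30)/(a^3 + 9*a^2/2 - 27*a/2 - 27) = (2*a^2 - 3*a - 20)/(2*a^2 + 15*a + 18)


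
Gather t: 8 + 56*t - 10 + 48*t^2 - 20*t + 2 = 48*t^2 + 36*t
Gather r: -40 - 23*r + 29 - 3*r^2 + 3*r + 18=-3*r^2 - 20*r + 7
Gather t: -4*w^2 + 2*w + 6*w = -4*w^2 + 8*w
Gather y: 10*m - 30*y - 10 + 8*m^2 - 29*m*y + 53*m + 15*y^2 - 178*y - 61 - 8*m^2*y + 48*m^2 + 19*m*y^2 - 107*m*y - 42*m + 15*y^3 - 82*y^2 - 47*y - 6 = 56*m^2 + 21*m + 15*y^3 + y^2*(19*m - 67) + y*(-8*m^2 - 136*m - 255) - 77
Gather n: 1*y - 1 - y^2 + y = -y^2 + 2*y - 1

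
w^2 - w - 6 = (w - 3)*(w + 2)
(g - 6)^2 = g^2 - 12*g + 36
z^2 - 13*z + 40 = (z - 8)*(z - 5)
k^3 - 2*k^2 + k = k*(k - 1)^2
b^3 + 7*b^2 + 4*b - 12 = (b - 1)*(b + 2)*(b + 6)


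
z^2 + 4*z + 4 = (z + 2)^2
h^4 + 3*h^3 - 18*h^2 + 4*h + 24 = (h - 2)^2*(h + 1)*(h + 6)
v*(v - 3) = v^2 - 3*v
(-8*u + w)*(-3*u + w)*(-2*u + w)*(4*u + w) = -192*u^4 + 136*u^3*w - 6*u^2*w^2 - 9*u*w^3 + w^4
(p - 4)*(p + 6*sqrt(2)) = p^2 - 4*p + 6*sqrt(2)*p - 24*sqrt(2)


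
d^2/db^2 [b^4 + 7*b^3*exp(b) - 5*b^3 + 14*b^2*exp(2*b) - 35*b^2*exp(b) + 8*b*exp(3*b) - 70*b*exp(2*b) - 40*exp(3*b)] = 7*b^3*exp(b) + 56*b^2*exp(2*b) + 7*b^2*exp(b) + 12*b^2 + 72*b*exp(3*b) - 168*b*exp(2*b) - 98*b*exp(b) - 30*b - 312*exp(3*b) - 252*exp(2*b) - 70*exp(b)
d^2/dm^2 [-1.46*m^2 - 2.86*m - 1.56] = -2.92000000000000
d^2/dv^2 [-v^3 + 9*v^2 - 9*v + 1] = 18 - 6*v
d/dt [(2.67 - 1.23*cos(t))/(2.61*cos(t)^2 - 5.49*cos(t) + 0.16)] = (-3.2103*cos(t)^2 + 13.9374*cos(t) - 14.4615)*sin(t)/(6.8121*cos(t)^4 - 28.6578*cos(t)^3 + 30.9753*cos(t)^2 - 1.7568*cos(t) + 0.0256)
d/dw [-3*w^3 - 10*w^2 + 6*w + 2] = -9*w^2 - 20*w + 6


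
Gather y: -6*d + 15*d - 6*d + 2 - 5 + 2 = 3*d - 1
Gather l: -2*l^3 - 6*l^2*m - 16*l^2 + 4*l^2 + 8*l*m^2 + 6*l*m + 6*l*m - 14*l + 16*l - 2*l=-2*l^3 + l^2*(-6*m - 12) + l*(8*m^2 + 12*m)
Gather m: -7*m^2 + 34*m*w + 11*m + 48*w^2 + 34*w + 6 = -7*m^2 + m*(34*w + 11) + 48*w^2 + 34*w + 6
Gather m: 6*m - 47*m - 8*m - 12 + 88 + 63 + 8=147 - 49*m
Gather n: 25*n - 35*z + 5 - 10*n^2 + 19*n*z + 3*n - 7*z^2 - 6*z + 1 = -10*n^2 + n*(19*z + 28) - 7*z^2 - 41*z + 6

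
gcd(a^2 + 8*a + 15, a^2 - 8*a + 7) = 1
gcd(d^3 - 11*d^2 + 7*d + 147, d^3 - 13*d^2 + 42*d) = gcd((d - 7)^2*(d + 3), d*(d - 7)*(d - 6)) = d - 7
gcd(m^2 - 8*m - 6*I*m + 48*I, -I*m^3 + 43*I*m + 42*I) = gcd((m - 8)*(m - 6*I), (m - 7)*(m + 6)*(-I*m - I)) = 1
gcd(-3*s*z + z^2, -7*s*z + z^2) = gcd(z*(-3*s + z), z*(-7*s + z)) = z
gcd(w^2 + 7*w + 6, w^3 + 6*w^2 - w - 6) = w^2 + 7*w + 6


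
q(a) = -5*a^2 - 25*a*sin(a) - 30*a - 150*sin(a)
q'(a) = -25*a*cos(a) - 10*a - 25*sin(a) - 150*cos(a) - 30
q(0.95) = -174.34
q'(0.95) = -160.90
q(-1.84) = 138.53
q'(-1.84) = 40.16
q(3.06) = -157.08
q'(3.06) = 163.11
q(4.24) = 10.88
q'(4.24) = 66.35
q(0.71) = -133.17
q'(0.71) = -180.61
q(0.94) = -172.73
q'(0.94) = -161.92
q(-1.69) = 143.40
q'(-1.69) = 24.54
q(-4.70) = -1.95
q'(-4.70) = -7.60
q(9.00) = -829.54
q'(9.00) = 211.37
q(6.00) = -276.18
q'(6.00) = -371.07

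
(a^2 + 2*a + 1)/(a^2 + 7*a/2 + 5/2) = 2*(a + 1)/(2*a + 5)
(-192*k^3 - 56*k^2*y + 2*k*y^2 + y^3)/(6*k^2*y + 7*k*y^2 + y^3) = (-32*k^2 - 4*k*y + y^2)/(y*(k + y))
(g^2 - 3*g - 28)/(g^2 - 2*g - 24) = (g - 7)/(g - 6)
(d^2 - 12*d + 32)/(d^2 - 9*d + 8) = (d - 4)/(d - 1)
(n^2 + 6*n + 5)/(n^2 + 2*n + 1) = (n + 5)/(n + 1)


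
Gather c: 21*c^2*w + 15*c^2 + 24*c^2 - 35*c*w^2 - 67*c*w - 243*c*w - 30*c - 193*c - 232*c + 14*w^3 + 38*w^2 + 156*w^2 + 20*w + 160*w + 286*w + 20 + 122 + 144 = c^2*(21*w + 39) + c*(-35*w^2 - 310*w - 455) + 14*w^3 + 194*w^2 + 466*w + 286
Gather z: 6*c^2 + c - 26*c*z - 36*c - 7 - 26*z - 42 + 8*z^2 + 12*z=6*c^2 - 35*c + 8*z^2 + z*(-26*c - 14) - 49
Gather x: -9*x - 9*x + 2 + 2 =4 - 18*x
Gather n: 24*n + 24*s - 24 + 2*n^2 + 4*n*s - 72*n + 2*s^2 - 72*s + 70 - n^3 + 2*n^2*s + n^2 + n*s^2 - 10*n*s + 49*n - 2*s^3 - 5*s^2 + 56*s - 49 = -n^3 + n^2*(2*s + 3) + n*(s^2 - 6*s + 1) - 2*s^3 - 3*s^2 + 8*s - 3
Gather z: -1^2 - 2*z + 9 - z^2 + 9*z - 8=-z^2 + 7*z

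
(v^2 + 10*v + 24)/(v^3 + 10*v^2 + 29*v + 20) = (v + 6)/(v^2 + 6*v + 5)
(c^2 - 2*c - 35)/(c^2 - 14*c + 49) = (c + 5)/(c - 7)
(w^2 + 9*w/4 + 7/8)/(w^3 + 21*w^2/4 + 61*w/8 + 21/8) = 1/(w + 3)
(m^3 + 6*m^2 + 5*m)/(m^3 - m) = (m + 5)/(m - 1)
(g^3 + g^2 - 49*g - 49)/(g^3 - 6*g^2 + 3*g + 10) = (g^2 - 49)/(g^2 - 7*g + 10)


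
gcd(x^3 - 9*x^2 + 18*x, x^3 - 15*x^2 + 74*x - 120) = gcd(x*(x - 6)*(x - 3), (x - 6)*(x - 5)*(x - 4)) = x - 6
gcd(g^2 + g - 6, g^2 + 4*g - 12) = g - 2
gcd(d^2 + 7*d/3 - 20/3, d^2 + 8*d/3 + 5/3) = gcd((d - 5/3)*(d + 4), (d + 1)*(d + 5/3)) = 1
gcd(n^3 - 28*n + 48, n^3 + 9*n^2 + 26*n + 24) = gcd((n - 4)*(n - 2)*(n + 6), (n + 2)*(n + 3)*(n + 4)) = 1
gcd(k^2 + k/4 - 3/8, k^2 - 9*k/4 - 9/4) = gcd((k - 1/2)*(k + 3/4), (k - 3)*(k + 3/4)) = k + 3/4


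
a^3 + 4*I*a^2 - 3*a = a*(a + I)*(a + 3*I)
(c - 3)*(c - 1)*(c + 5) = c^3 + c^2 - 17*c + 15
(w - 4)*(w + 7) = w^2 + 3*w - 28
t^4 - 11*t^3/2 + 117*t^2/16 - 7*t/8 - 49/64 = (t - 7/2)*(t - 7/4)*(t - 1/2)*(t + 1/4)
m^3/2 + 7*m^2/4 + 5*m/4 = m*(m/2 + 1/2)*(m + 5/2)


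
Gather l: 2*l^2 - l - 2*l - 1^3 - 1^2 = 2*l^2 - 3*l - 2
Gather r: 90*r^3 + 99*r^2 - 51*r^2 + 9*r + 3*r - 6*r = 90*r^3 + 48*r^2 + 6*r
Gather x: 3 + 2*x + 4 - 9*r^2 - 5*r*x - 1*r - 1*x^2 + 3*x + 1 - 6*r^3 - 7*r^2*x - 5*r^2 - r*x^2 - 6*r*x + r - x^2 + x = -6*r^3 - 14*r^2 + x^2*(-r - 2) + x*(-7*r^2 - 11*r + 6) + 8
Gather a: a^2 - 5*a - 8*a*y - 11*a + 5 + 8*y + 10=a^2 + a*(-8*y - 16) + 8*y + 15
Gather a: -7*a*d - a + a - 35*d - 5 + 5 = -7*a*d - 35*d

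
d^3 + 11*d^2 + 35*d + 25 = (d + 1)*(d + 5)^2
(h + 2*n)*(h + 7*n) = h^2 + 9*h*n + 14*n^2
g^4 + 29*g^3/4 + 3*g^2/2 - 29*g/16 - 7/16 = (g - 1/2)*(g + 1/4)*(g + 1/2)*(g + 7)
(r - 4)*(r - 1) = r^2 - 5*r + 4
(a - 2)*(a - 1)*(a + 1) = a^3 - 2*a^2 - a + 2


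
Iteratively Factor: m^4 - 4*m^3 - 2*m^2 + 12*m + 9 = (m - 3)*(m^3 - m^2 - 5*m - 3) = (m - 3)*(m + 1)*(m^2 - 2*m - 3) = (m - 3)*(m + 1)^2*(m - 3)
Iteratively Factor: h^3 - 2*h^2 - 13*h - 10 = (h - 5)*(h^2 + 3*h + 2) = (h - 5)*(h + 1)*(h + 2)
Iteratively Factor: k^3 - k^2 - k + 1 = (k - 1)*(k^2 - 1) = (k - 1)*(k + 1)*(k - 1)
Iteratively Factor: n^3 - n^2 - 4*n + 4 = (n - 2)*(n^2 + n - 2) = (n - 2)*(n + 2)*(n - 1)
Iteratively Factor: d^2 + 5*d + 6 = (d + 3)*(d + 2)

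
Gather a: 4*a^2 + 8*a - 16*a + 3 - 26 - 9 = 4*a^2 - 8*a - 32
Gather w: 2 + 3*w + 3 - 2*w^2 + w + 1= -2*w^2 + 4*w + 6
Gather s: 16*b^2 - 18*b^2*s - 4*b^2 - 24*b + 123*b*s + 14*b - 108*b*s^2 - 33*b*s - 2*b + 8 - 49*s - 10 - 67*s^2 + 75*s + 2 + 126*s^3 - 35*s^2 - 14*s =12*b^2 - 12*b + 126*s^3 + s^2*(-108*b - 102) + s*(-18*b^2 + 90*b + 12)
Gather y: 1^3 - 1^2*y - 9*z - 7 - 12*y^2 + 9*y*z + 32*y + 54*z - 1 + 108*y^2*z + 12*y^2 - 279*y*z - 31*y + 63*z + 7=108*y^2*z - 270*y*z + 108*z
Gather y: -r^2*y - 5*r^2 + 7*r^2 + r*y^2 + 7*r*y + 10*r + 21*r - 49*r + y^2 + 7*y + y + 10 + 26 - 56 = 2*r^2 - 18*r + y^2*(r + 1) + y*(-r^2 + 7*r + 8) - 20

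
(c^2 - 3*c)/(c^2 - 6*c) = (c - 3)/(c - 6)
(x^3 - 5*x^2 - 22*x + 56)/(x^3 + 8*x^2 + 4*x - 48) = (x - 7)/(x + 6)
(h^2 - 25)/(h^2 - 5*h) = (h + 5)/h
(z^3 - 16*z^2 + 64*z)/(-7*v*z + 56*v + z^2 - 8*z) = z*(z - 8)/(-7*v + z)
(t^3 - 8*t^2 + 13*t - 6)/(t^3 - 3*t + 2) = (t - 6)/(t + 2)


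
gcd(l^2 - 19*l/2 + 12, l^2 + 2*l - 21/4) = l - 3/2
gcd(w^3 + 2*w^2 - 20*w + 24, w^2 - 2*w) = w - 2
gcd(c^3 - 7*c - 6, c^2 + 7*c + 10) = c + 2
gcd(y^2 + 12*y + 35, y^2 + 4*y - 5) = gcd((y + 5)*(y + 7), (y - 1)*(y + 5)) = y + 5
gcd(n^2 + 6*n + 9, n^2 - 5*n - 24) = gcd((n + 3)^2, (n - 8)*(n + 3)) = n + 3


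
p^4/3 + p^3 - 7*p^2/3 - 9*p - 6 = (p/3 + 1)*(p - 3)*(p + 1)*(p + 2)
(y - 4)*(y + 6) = y^2 + 2*y - 24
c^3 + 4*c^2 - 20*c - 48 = (c - 4)*(c + 2)*(c + 6)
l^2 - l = l*(l - 1)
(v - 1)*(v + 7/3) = v^2 + 4*v/3 - 7/3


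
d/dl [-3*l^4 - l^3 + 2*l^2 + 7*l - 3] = -12*l^3 - 3*l^2 + 4*l + 7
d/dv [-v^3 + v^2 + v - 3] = -3*v^2 + 2*v + 1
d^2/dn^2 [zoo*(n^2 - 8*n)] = zoo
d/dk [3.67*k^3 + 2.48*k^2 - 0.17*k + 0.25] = 11.01*k^2 + 4.96*k - 0.17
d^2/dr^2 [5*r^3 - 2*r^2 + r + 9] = 30*r - 4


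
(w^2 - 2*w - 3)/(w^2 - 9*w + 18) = (w + 1)/(w - 6)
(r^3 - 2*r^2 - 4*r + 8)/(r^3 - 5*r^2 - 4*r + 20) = (r - 2)/(r - 5)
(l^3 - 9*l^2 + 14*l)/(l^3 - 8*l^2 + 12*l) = (l - 7)/(l - 6)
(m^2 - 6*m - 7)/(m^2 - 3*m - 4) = (m - 7)/(m - 4)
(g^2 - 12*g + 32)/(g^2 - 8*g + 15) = (g^2 - 12*g + 32)/(g^2 - 8*g + 15)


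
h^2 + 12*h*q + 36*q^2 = (h + 6*q)^2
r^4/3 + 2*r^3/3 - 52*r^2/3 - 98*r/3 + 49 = (r/3 + 1)*(r - 7)*(r - 1)*(r + 7)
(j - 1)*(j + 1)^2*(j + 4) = j^4 + 5*j^3 + 3*j^2 - 5*j - 4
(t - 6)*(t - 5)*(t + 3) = t^3 - 8*t^2 - 3*t + 90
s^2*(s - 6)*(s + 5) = s^4 - s^3 - 30*s^2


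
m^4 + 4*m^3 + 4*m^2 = m^2*(m + 2)^2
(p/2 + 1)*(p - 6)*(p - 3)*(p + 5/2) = p^4/2 - 9*p^3/4 - 35*p^2/4 + 18*p + 45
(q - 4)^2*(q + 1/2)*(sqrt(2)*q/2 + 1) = sqrt(2)*q^4/2 - 15*sqrt(2)*q^3/4 + q^3 - 15*q^2/2 + 6*sqrt(2)*q^2 + 4*sqrt(2)*q + 12*q + 8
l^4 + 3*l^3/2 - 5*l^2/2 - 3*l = l*(l - 3/2)*(l + 1)*(l + 2)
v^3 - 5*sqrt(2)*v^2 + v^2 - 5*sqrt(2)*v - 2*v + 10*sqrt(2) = (v - 1)*(v + 2)*(v - 5*sqrt(2))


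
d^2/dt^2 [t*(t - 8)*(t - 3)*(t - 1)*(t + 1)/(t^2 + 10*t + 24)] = 6*(t^7 + 23*t^6 + 162*t^5 - 164*t^4 - 4582*t^3 - 7416*t^2 + 13824*t + 4032)/(t^6 + 30*t^5 + 372*t^4 + 2440*t^3 + 8928*t^2 + 17280*t + 13824)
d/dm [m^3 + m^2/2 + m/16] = 3*m^2 + m + 1/16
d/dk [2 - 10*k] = -10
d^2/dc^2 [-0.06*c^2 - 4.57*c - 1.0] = -0.120000000000000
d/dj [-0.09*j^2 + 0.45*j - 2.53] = 0.45 - 0.18*j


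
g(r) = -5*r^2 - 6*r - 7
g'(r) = -10*r - 6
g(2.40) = -50.20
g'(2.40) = -30.00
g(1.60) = -29.40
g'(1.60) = -22.00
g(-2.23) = -18.48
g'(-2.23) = 16.30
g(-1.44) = -8.73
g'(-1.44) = 8.40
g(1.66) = -30.74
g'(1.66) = -22.60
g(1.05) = -18.81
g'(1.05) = -16.50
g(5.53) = -193.08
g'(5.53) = -61.30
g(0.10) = -7.65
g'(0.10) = -7.00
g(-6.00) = -151.00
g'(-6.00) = 54.00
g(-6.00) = -151.00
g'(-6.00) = 54.00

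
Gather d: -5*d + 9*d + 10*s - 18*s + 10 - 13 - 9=4*d - 8*s - 12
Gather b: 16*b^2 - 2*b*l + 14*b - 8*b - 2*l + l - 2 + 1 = 16*b^2 + b*(6 - 2*l) - l - 1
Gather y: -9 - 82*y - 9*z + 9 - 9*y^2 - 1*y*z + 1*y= -9*y^2 + y*(-z - 81) - 9*z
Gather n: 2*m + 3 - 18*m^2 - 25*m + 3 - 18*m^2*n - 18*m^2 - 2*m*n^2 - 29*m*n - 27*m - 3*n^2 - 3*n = -36*m^2 - 50*m + n^2*(-2*m - 3) + n*(-18*m^2 - 29*m - 3) + 6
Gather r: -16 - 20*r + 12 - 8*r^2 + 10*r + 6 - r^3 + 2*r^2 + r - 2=-r^3 - 6*r^2 - 9*r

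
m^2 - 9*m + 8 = (m - 8)*(m - 1)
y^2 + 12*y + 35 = (y + 5)*(y + 7)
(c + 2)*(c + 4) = c^2 + 6*c + 8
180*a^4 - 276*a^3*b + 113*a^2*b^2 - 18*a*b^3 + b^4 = (-6*a + b)^2*(-5*a + b)*(-a + b)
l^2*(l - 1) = l^3 - l^2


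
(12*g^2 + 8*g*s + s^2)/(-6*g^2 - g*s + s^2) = (6*g + s)/(-3*g + s)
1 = 1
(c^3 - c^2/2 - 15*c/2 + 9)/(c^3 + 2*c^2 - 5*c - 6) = (c - 3/2)/(c + 1)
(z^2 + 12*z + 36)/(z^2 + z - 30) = (z + 6)/(z - 5)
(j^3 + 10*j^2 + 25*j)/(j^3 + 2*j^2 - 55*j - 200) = j/(j - 8)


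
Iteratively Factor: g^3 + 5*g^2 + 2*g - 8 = (g - 1)*(g^2 + 6*g + 8) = (g - 1)*(g + 4)*(g + 2)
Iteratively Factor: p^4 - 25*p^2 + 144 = (p - 4)*(p^3 + 4*p^2 - 9*p - 36) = (p - 4)*(p + 4)*(p^2 - 9) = (p - 4)*(p - 3)*(p + 4)*(p + 3)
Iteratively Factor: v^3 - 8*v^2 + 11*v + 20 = (v + 1)*(v^2 - 9*v + 20) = (v - 4)*(v + 1)*(v - 5)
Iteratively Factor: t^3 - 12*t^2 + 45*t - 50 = (t - 2)*(t^2 - 10*t + 25) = (t - 5)*(t - 2)*(t - 5)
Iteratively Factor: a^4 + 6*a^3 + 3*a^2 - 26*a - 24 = (a + 4)*(a^3 + 2*a^2 - 5*a - 6) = (a + 3)*(a + 4)*(a^2 - a - 2) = (a + 1)*(a + 3)*(a + 4)*(a - 2)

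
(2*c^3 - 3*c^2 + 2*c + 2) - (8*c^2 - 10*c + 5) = 2*c^3 - 11*c^2 + 12*c - 3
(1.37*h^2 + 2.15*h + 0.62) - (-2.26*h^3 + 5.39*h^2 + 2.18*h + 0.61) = 2.26*h^3 - 4.02*h^2 - 0.0300000000000002*h + 0.01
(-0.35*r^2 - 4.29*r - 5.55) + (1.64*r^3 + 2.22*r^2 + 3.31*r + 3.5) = 1.64*r^3 + 1.87*r^2 - 0.98*r - 2.05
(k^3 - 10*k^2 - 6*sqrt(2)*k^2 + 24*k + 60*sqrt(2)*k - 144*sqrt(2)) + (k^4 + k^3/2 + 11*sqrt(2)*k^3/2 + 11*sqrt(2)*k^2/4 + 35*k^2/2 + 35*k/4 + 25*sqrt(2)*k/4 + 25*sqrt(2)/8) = k^4 + 3*k^3/2 + 11*sqrt(2)*k^3/2 - 13*sqrt(2)*k^2/4 + 15*k^2/2 + 131*k/4 + 265*sqrt(2)*k/4 - 1127*sqrt(2)/8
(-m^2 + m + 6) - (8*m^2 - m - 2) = -9*m^2 + 2*m + 8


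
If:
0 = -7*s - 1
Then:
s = -1/7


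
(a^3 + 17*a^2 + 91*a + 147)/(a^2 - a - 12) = (a^2 + 14*a + 49)/(a - 4)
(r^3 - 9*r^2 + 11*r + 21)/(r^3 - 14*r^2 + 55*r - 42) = (r^2 - 2*r - 3)/(r^2 - 7*r + 6)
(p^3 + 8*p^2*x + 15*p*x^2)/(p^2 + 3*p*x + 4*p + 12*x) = p*(p + 5*x)/(p + 4)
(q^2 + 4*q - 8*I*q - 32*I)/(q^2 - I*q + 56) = (q + 4)/(q + 7*I)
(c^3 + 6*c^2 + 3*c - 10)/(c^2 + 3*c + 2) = (c^2 + 4*c - 5)/(c + 1)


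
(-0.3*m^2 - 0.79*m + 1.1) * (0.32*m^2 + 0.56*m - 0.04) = -0.096*m^4 - 0.4208*m^3 - 0.0784*m^2 + 0.6476*m - 0.044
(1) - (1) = 0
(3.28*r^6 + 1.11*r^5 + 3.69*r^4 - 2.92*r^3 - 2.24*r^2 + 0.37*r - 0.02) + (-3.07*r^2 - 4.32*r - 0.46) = 3.28*r^6 + 1.11*r^5 + 3.69*r^4 - 2.92*r^3 - 5.31*r^2 - 3.95*r - 0.48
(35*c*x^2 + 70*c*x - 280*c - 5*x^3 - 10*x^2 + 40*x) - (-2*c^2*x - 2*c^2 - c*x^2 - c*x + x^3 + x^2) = 2*c^2*x + 2*c^2 + 36*c*x^2 + 71*c*x - 280*c - 6*x^3 - 11*x^2 + 40*x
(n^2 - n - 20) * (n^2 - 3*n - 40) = n^4 - 4*n^3 - 57*n^2 + 100*n + 800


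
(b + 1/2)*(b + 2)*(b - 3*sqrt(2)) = b^3 - 3*sqrt(2)*b^2 + 5*b^2/2 - 15*sqrt(2)*b/2 + b - 3*sqrt(2)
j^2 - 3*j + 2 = (j - 2)*(j - 1)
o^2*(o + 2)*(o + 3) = o^4 + 5*o^3 + 6*o^2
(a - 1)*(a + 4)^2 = a^3 + 7*a^2 + 8*a - 16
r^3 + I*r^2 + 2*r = r*(r - I)*(r + 2*I)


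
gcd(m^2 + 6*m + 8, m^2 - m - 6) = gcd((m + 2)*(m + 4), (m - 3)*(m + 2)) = m + 2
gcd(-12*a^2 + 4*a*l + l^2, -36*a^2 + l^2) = 6*a + l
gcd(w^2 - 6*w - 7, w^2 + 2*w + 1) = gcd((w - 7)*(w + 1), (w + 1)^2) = w + 1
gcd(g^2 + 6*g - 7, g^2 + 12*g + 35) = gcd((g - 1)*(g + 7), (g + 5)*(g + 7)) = g + 7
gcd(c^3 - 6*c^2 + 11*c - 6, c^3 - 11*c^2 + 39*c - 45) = c - 3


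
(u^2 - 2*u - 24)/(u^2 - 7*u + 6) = (u + 4)/(u - 1)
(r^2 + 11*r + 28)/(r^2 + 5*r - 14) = (r + 4)/(r - 2)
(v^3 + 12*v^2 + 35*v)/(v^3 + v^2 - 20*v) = (v + 7)/(v - 4)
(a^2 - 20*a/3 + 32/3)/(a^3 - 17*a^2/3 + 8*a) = (a - 4)/(a*(a - 3))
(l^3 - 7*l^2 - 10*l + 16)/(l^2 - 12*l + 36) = (l^3 - 7*l^2 - 10*l + 16)/(l^2 - 12*l + 36)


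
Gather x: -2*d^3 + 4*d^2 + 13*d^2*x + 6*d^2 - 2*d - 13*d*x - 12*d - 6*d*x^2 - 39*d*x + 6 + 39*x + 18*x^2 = -2*d^3 + 10*d^2 - 14*d + x^2*(18 - 6*d) + x*(13*d^2 - 52*d + 39) + 6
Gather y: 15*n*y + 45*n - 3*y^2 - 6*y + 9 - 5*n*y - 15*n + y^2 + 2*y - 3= 30*n - 2*y^2 + y*(10*n - 4) + 6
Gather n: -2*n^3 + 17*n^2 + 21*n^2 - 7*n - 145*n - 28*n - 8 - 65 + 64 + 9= -2*n^3 + 38*n^2 - 180*n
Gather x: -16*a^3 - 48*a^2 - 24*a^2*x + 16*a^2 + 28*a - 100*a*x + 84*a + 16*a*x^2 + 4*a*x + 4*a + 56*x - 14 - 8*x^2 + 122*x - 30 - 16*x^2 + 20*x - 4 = -16*a^3 - 32*a^2 + 116*a + x^2*(16*a - 24) + x*(-24*a^2 - 96*a + 198) - 48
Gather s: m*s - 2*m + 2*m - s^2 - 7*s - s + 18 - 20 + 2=-s^2 + s*(m - 8)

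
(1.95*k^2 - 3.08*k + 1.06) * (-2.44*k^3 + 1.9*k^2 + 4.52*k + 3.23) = -4.758*k^5 + 11.2202*k^4 + 0.375599999999999*k^3 - 5.6091*k^2 - 5.1572*k + 3.4238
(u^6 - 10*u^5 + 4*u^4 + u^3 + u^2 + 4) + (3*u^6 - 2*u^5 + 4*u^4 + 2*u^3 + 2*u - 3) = 4*u^6 - 12*u^5 + 8*u^4 + 3*u^3 + u^2 + 2*u + 1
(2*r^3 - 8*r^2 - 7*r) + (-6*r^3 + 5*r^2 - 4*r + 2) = -4*r^3 - 3*r^2 - 11*r + 2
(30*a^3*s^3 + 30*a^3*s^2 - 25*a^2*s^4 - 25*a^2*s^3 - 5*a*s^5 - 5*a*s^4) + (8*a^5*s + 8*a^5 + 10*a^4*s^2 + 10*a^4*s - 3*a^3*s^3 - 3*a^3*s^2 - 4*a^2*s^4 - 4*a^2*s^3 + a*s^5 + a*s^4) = 8*a^5*s + 8*a^5 + 10*a^4*s^2 + 10*a^4*s + 27*a^3*s^3 + 27*a^3*s^2 - 29*a^2*s^4 - 29*a^2*s^3 - 4*a*s^5 - 4*a*s^4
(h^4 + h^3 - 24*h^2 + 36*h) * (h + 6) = h^5 + 7*h^4 - 18*h^3 - 108*h^2 + 216*h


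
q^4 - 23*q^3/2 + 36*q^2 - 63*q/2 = q*(q - 7)*(q - 3)*(q - 3/2)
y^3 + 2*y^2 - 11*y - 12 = (y - 3)*(y + 1)*(y + 4)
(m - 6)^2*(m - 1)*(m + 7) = m^4 - 6*m^3 - 43*m^2 + 300*m - 252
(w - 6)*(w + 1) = w^2 - 5*w - 6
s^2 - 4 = (s - 2)*(s + 2)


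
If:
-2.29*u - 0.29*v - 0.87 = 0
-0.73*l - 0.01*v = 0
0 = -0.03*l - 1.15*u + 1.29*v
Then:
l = 0.00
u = -0.34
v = -0.30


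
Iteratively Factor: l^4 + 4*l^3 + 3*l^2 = (l)*(l^3 + 4*l^2 + 3*l) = l*(l + 3)*(l^2 + l) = l^2*(l + 3)*(l + 1)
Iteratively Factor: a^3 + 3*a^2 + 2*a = (a)*(a^2 + 3*a + 2) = a*(a + 2)*(a + 1)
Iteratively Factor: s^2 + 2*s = (s + 2)*(s)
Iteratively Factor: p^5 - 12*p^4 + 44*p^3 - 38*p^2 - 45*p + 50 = (p + 1)*(p^4 - 13*p^3 + 57*p^2 - 95*p + 50) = (p - 1)*(p + 1)*(p^3 - 12*p^2 + 45*p - 50) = (p - 5)*(p - 1)*(p + 1)*(p^2 - 7*p + 10) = (p - 5)^2*(p - 1)*(p + 1)*(p - 2)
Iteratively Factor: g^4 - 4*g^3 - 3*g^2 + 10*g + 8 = (g - 2)*(g^3 - 2*g^2 - 7*g - 4) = (g - 2)*(g + 1)*(g^2 - 3*g - 4) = (g - 2)*(g + 1)^2*(g - 4)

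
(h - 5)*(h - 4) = h^2 - 9*h + 20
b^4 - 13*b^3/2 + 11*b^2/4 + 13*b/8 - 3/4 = (b - 6)*(b - 1/2)^2*(b + 1/2)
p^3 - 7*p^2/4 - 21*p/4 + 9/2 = (p - 3)*(p - 3/4)*(p + 2)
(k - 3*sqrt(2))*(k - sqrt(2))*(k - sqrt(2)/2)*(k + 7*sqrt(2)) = k^4 + 5*sqrt(2)*k^3/2 - 53*k^2 + 67*sqrt(2)*k - 42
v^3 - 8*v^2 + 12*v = v*(v - 6)*(v - 2)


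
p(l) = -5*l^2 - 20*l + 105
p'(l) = -10*l - 20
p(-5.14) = 75.70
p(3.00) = 0.00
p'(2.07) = -40.70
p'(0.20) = -22.00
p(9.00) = -480.00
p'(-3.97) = 19.70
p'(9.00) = -110.00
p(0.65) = 89.89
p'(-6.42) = 44.20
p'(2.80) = -48.00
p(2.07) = 42.18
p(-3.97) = 105.60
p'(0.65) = -26.50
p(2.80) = 9.80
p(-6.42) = 27.32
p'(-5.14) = 31.40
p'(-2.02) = 0.20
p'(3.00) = -50.00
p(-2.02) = 125.00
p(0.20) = 100.80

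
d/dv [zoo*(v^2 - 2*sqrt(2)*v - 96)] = zoo*(v + 1)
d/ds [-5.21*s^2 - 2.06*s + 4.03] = -10.42*s - 2.06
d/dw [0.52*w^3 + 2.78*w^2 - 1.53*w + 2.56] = 1.56*w^2 + 5.56*w - 1.53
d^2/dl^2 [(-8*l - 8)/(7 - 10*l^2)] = 160*(40*l^2*(l + 1) - (3*l + 1)*(10*l^2 - 7))/(10*l^2 - 7)^3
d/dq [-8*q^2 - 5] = -16*q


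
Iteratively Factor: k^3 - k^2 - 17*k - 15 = (k - 5)*(k^2 + 4*k + 3) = (k - 5)*(k + 3)*(k + 1)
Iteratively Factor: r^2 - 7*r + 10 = (r - 5)*(r - 2)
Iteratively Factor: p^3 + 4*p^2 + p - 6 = (p + 2)*(p^2 + 2*p - 3) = (p + 2)*(p + 3)*(p - 1)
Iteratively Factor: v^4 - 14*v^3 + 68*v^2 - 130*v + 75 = (v - 1)*(v^3 - 13*v^2 + 55*v - 75) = (v - 5)*(v - 1)*(v^2 - 8*v + 15) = (v - 5)*(v - 3)*(v - 1)*(v - 5)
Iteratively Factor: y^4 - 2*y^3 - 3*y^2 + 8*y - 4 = (y - 1)*(y^3 - y^2 - 4*y + 4) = (y - 1)^2*(y^2 - 4) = (y - 2)*(y - 1)^2*(y + 2)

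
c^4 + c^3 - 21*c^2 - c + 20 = (c - 4)*(c - 1)*(c + 1)*(c + 5)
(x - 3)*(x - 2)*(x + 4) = x^3 - x^2 - 14*x + 24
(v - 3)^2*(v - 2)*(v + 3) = v^4 - 5*v^3 - 3*v^2 + 45*v - 54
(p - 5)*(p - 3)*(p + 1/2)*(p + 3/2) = p^4 - 6*p^3 - p^2/4 + 24*p + 45/4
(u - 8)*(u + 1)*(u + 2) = u^3 - 5*u^2 - 22*u - 16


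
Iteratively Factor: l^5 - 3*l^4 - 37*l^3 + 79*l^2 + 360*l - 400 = (l + 4)*(l^4 - 7*l^3 - 9*l^2 + 115*l - 100) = (l + 4)^2*(l^3 - 11*l^2 + 35*l - 25) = (l - 5)*(l + 4)^2*(l^2 - 6*l + 5) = (l - 5)*(l - 1)*(l + 4)^2*(l - 5)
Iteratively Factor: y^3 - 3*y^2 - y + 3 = (y - 1)*(y^2 - 2*y - 3) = (y - 1)*(y + 1)*(y - 3)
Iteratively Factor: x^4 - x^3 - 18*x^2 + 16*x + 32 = (x + 4)*(x^3 - 5*x^2 + 2*x + 8) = (x - 2)*(x + 4)*(x^2 - 3*x - 4) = (x - 2)*(x + 1)*(x + 4)*(x - 4)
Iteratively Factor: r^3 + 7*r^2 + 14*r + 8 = (r + 4)*(r^2 + 3*r + 2) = (r + 1)*(r + 4)*(r + 2)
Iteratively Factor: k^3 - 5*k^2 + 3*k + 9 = (k - 3)*(k^2 - 2*k - 3) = (k - 3)^2*(k + 1)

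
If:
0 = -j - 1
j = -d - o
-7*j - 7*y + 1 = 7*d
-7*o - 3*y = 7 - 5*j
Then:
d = 157/70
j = -1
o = -87/70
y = -11/10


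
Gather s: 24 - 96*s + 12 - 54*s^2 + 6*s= -54*s^2 - 90*s + 36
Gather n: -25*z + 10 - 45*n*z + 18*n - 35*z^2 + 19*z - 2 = n*(18 - 45*z) - 35*z^2 - 6*z + 8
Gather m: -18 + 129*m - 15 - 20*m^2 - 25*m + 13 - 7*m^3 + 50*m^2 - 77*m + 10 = -7*m^3 + 30*m^2 + 27*m - 10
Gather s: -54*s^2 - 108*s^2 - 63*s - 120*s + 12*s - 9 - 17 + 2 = -162*s^2 - 171*s - 24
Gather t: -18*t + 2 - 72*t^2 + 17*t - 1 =-72*t^2 - t + 1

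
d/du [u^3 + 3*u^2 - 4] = 3*u*(u + 2)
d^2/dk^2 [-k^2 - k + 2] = -2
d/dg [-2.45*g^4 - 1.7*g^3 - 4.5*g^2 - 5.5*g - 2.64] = -9.8*g^3 - 5.1*g^2 - 9.0*g - 5.5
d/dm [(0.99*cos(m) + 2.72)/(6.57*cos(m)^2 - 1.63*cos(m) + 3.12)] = (6.5043*cos(m)^2 + 35.7408*cos(m) - 7.5224)*sin(m)/(43.1649*cos(m)^4 - 21.4182*cos(m)^3 + 43.6537*cos(m)^2 - 10.1712*cos(m) + 9.7344)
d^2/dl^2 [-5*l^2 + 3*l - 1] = -10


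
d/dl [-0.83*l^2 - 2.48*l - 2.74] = -1.66*l - 2.48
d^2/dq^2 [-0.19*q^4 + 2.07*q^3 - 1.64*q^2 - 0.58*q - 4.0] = -2.28*q^2 + 12.42*q - 3.28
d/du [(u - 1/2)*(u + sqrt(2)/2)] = 2*u - 1/2 + sqrt(2)/2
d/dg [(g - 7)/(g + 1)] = 8/(g + 1)^2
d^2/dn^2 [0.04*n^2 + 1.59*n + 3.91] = 0.0800000000000000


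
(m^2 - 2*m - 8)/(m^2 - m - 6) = (m - 4)/(m - 3)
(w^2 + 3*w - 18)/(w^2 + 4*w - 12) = (w - 3)/(w - 2)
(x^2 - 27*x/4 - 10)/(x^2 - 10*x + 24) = (x^2 - 27*x/4 - 10)/(x^2 - 10*x + 24)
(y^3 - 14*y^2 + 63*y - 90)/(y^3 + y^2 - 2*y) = (y^3 - 14*y^2 + 63*y - 90)/(y*(y^2 + y - 2))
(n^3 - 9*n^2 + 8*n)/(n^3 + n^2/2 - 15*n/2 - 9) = 2*n*(n^2 - 9*n + 8)/(2*n^3 + n^2 - 15*n - 18)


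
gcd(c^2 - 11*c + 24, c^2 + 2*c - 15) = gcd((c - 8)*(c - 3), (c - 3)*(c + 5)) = c - 3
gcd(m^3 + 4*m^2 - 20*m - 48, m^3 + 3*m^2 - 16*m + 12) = m + 6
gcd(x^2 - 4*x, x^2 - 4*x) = x^2 - 4*x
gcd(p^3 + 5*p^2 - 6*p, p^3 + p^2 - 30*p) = p^2 + 6*p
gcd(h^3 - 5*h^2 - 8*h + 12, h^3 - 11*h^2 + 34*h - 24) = h^2 - 7*h + 6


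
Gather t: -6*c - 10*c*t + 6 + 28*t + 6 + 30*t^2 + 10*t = -6*c + 30*t^2 + t*(38 - 10*c) + 12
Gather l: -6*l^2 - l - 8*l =-6*l^2 - 9*l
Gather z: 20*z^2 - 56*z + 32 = 20*z^2 - 56*z + 32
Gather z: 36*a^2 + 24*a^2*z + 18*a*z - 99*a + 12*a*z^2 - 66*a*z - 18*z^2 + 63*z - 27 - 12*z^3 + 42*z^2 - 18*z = 36*a^2 - 99*a - 12*z^3 + z^2*(12*a + 24) + z*(24*a^2 - 48*a + 45) - 27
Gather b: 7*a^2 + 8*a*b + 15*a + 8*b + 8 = 7*a^2 + 15*a + b*(8*a + 8) + 8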